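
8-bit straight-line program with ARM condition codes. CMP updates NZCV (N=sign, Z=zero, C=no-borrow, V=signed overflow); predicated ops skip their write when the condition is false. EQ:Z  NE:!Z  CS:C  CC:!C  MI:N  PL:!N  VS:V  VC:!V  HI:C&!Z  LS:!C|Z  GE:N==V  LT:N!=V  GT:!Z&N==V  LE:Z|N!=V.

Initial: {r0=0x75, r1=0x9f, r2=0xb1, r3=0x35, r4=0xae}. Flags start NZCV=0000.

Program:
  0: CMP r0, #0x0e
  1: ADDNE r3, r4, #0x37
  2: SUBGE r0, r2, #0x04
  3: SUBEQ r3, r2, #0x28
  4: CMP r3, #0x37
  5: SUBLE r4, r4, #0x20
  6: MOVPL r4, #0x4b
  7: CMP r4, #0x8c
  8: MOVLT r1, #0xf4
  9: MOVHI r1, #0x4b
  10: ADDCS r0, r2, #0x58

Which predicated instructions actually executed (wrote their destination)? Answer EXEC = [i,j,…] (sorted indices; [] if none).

EXEC = [1,2,5,9,10]

0: ✓ CMP  NZCV=0010
1: ✓ ADDNE  r3←0xe5
2: ✓ SUBGE  r0←0xad
3: · SUBEQ
4: ✓ CMP  NZCV=1010
5: ✓ SUBLE  r4←0x8e
6: · MOVPL
7: ✓ CMP  NZCV=0010
8: · MOVLT
9: ✓ MOVHI  r1←0x4b
10: ✓ ADDCS  r0←0x09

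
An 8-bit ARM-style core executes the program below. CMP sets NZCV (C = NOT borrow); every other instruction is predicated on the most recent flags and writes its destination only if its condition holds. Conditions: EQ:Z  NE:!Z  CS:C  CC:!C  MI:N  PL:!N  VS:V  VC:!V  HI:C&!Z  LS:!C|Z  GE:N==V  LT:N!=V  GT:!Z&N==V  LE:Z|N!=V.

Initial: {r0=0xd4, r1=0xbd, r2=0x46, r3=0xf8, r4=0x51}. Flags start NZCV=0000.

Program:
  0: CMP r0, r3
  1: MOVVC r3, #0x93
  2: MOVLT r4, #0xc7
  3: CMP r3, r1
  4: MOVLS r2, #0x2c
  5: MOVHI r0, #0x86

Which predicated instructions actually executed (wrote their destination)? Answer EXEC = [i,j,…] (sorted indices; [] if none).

EXEC = [1,2,4]

[0] flags=1000 → (cmp)
[1] flags=1000 VC?T → r3=0x93
[2] flags=1000 LT?T → r4=0xc7
[3] flags=1000 → (cmp)
[4] flags=1000 LS?T → r2=0x2c
[5] flags=1000 HI?F → skip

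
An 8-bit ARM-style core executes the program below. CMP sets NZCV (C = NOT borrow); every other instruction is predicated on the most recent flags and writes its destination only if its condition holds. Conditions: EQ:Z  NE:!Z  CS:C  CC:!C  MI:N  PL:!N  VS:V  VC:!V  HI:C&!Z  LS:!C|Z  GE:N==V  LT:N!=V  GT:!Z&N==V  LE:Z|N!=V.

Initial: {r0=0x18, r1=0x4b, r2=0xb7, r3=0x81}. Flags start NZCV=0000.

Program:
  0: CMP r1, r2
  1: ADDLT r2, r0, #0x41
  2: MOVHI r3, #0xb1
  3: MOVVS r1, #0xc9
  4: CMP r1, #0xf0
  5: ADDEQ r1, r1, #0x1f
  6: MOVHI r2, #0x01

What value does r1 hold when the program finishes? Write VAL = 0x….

0: ✓ CMP  NZCV=1001
1: · ADDLT
2: · MOVHI
3: ✓ MOVVS  r1←0xc9
4: ✓ CMP  NZCV=1000
5: · ADDEQ
6: · MOVHI

VAL = 0xc9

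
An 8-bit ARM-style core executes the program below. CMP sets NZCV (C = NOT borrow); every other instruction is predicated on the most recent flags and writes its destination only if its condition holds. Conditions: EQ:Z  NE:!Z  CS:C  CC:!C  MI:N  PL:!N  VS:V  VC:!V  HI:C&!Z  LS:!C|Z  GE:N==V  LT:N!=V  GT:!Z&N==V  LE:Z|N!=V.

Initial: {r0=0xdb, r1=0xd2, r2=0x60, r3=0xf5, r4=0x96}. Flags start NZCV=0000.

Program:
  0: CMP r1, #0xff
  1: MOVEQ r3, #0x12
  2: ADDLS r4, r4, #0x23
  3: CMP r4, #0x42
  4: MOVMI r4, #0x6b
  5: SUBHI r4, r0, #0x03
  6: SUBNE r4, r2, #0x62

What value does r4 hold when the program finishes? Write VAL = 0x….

[0] flags=1000 → (cmp)
[1] flags=1000 EQ?F → skip
[2] flags=1000 LS?T → r4=0xb9
[3] flags=0011 → (cmp)
[4] flags=0011 MI?F → skip
[5] flags=0011 HI?T → r4=0xd8
[6] flags=0011 NE?T → r4=0xfe

VAL = 0xfe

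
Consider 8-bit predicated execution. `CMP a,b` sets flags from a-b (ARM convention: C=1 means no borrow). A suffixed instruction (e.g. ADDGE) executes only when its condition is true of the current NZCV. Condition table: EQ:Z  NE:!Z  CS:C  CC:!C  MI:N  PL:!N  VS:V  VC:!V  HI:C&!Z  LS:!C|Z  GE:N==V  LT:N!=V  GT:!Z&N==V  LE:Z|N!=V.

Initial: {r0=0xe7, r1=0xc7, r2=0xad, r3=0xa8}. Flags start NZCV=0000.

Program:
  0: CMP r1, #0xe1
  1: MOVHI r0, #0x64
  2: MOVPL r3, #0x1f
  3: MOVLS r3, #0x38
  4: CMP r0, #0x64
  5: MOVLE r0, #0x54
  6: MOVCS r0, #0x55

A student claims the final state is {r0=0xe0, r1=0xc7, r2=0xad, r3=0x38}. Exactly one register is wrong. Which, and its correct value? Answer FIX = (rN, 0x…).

FIX = (r0, 0x55)

0: ✓ CMP  NZCV=1000
1: · MOVHI
2: · MOVPL
3: ✓ MOVLS  r3←0x38
4: ✓ CMP  NZCV=1010
5: ✓ MOVLE  r0←0x54
6: ✓ MOVCS  r0←0x55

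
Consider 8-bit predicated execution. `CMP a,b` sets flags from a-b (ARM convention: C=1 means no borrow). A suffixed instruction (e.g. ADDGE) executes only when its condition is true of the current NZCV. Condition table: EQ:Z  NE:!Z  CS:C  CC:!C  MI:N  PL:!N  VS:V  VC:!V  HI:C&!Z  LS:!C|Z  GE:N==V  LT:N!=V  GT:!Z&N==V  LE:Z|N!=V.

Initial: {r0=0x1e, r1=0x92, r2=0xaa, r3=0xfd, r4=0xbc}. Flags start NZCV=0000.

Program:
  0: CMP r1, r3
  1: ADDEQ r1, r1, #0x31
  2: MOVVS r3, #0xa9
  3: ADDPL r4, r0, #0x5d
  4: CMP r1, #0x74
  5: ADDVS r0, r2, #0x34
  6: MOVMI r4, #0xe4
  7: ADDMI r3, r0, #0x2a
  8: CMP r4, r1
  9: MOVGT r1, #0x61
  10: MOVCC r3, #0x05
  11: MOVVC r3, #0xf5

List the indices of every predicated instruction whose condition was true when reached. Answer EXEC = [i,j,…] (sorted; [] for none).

EXEC = [5,9,11]

[0] flags=1000 → (cmp)
[1] flags=1000 EQ?F → skip
[2] flags=1000 VS?F → skip
[3] flags=1000 PL?F → skip
[4] flags=0011 → (cmp)
[5] flags=0011 VS?T → r0=0xde
[6] flags=0011 MI?F → skip
[7] flags=0011 MI?F → skip
[8] flags=0010 → (cmp)
[9] flags=0010 GT?T → r1=0x61
[10] flags=0010 CC?F → skip
[11] flags=0010 VC?T → r3=0xf5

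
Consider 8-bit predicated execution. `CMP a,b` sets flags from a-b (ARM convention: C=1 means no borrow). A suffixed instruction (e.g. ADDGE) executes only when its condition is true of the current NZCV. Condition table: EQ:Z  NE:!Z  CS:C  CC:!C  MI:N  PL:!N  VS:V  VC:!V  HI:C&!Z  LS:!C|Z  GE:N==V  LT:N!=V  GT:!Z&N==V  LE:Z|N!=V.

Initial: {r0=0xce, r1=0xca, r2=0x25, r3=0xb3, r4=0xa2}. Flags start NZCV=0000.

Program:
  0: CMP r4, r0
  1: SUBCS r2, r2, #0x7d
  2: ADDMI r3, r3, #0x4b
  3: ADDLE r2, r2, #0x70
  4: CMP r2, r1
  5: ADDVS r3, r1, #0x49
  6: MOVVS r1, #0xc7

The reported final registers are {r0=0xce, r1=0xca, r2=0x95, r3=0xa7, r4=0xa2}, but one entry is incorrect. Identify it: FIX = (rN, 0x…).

FIX = (r3, 0xfe)

[0] flags=1000 → (cmp)
[1] flags=1000 CS?F → skip
[2] flags=1000 MI?T → r3=0xfe
[3] flags=1000 LE?T → r2=0x95
[4] flags=1000 → (cmp)
[5] flags=1000 VS?F → skip
[6] flags=1000 VS?F → skip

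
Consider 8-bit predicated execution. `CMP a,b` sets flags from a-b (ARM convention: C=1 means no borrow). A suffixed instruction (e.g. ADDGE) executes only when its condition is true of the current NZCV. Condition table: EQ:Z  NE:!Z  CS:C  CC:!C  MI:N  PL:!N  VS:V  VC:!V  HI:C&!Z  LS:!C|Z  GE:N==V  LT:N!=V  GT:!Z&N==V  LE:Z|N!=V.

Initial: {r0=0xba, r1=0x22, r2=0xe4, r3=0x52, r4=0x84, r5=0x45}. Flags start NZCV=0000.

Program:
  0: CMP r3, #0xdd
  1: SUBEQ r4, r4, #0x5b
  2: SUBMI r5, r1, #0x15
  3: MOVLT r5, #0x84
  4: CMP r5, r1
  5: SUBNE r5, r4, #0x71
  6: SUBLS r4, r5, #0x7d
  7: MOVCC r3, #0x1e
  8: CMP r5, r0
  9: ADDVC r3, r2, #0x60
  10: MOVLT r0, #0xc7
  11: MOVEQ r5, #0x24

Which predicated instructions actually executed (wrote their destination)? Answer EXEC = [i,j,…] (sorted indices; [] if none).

EXEC = [5,9]

0: ✓ CMP  NZCV=0000
1: · SUBEQ
2: · SUBMI
3: · MOVLT
4: ✓ CMP  NZCV=0010
5: ✓ SUBNE  r5←0x13
6: · SUBLS
7: · MOVCC
8: ✓ CMP  NZCV=0000
9: ✓ ADDVC  r3←0x44
10: · MOVLT
11: · MOVEQ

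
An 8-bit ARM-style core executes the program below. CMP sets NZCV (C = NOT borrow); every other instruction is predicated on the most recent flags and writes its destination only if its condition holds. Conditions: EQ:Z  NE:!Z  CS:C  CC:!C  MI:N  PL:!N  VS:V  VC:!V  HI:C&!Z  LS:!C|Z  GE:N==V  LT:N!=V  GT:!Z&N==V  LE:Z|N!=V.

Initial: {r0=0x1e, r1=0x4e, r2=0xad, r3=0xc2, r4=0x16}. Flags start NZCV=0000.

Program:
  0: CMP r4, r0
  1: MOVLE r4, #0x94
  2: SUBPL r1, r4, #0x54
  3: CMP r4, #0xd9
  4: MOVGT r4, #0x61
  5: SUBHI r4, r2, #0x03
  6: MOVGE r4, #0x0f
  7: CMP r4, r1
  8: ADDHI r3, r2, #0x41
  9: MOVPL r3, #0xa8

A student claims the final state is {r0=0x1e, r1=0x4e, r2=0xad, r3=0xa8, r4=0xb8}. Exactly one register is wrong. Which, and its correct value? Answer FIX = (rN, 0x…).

FIX = (r4, 0x94)

0: ✓ CMP  NZCV=1000
1: ✓ MOVLE  r4←0x94
2: · SUBPL
3: ✓ CMP  NZCV=1000
4: · MOVGT
5: · SUBHI
6: · MOVGE
7: ✓ CMP  NZCV=0011
8: ✓ ADDHI  r3←0xee
9: ✓ MOVPL  r3←0xa8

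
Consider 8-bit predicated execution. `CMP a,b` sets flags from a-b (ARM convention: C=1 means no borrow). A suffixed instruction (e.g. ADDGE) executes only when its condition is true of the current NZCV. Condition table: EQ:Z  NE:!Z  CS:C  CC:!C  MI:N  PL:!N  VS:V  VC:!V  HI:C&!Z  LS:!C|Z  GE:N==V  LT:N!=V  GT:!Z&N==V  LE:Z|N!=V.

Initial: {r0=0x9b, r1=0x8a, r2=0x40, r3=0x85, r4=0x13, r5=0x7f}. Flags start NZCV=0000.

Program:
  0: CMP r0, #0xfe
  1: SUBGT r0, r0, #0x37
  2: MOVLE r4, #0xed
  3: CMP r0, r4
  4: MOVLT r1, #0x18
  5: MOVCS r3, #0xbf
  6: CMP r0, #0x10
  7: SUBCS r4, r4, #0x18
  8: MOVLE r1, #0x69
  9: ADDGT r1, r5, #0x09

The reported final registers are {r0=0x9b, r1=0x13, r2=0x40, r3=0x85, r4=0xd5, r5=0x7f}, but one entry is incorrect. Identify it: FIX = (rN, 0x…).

[0] flags=1000 → (cmp)
[1] flags=1000 GT?F → skip
[2] flags=1000 LE?T → r4=0xed
[3] flags=1000 → (cmp)
[4] flags=1000 LT?T → r1=0x18
[5] flags=1000 CS?F → skip
[6] flags=1010 → (cmp)
[7] flags=1010 CS?T → r4=0xd5
[8] flags=1010 LE?T → r1=0x69
[9] flags=1010 GT?F → skip

FIX = (r1, 0x69)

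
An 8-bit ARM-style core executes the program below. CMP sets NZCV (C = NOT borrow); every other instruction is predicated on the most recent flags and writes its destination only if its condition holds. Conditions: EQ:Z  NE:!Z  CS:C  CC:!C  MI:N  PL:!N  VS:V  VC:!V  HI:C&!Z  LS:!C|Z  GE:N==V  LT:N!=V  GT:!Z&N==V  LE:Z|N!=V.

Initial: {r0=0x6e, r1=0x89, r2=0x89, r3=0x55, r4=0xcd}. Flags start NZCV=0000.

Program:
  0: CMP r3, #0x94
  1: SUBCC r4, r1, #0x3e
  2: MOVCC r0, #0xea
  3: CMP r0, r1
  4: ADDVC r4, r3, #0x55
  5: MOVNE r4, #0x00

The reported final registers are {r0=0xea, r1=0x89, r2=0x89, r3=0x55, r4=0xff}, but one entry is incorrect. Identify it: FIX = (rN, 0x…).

FIX = (r4, 0x00)

[0] flags=1001 → (cmp)
[1] flags=1001 CC?T → r4=0x4b
[2] flags=1001 CC?T → r0=0xea
[3] flags=0010 → (cmp)
[4] flags=0010 VC?T → r4=0xaa
[5] flags=0010 NE?T → r4=0x00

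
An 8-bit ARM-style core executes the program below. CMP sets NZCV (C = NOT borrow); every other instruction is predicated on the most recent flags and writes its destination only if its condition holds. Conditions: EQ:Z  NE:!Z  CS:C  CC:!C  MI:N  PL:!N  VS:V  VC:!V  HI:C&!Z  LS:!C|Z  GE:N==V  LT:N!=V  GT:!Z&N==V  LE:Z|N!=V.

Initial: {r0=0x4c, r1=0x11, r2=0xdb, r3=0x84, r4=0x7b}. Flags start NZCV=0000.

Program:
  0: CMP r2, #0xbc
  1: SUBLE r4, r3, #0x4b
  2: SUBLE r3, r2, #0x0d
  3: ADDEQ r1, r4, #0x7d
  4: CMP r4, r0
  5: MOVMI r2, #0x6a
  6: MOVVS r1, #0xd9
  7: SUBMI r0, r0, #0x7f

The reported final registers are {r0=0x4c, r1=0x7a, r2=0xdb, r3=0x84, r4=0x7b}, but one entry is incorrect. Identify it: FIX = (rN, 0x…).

0: ✓ CMP  NZCV=0010
1: · SUBLE
2: · SUBLE
3: · ADDEQ
4: ✓ CMP  NZCV=0010
5: · MOVMI
6: · MOVVS
7: · SUBMI

FIX = (r1, 0x11)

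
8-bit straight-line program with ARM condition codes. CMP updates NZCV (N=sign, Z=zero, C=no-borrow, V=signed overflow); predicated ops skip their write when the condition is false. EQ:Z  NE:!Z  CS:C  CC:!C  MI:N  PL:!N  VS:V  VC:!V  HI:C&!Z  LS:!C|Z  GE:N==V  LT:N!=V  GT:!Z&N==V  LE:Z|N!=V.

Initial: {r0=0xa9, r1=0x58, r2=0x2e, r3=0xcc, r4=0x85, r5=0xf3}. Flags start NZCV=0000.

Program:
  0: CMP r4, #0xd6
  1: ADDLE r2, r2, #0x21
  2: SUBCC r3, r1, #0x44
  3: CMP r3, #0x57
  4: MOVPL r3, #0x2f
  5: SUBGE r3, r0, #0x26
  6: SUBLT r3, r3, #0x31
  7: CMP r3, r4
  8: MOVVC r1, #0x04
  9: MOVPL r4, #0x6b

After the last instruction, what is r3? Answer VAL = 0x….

0: ✓ CMP  NZCV=1000
1: ✓ ADDLE  r2←0x4f
2: ✓ SUBCC  r3←0x14
3: ✓ CMP  NZCV=1000
4: · MOVPL
5: · SUBGE
6: ✓ SUBLT  r3←0xe3
7: ✓ CMP  NZCV=0010
8: ✓ MOVVC  r1←0x04
9: ✓ MOVPL  r4←0x6b

VAL = 0xe3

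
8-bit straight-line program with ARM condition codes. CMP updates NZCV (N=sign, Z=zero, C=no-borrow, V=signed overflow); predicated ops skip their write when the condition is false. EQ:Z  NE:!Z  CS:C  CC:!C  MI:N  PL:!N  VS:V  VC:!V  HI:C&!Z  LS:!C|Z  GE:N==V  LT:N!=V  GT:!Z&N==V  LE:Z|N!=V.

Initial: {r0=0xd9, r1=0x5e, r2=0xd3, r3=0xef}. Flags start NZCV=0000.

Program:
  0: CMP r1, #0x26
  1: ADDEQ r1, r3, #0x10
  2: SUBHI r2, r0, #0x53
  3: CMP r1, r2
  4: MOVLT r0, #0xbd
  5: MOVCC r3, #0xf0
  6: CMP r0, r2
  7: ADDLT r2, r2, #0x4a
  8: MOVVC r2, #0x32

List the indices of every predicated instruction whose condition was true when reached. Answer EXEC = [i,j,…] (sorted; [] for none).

EXEC = [2,5,8]

0: ✓ CMP  NZCV=0010
1: · ADDEQ
2: ✓ SUBHI  r2←0x86
3: ✓ CMP  NZCV=1001
4: · MOVLT
5: ✓ MOVCC  r3←0xf0
6: ✓ CMP  NZCV=0010
7: · ADDLT
8: ✓ MOVVC  r2←0x32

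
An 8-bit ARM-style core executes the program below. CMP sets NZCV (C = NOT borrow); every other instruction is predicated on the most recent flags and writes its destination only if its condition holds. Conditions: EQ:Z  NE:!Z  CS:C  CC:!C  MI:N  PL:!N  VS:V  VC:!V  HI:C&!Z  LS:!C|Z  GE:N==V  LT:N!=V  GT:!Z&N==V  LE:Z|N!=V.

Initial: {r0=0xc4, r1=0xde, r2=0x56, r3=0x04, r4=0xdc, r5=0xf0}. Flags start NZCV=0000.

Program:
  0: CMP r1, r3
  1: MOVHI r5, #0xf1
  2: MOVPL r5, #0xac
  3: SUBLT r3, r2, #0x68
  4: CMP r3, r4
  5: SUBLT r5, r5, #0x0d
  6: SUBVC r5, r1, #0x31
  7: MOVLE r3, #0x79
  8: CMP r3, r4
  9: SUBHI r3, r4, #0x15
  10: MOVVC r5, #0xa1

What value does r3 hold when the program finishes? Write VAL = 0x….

VAL = 0xc7

[0] flags=1010 → (cmp)
[1] flags=1010 HI?T → r5=0xf1
[2] flags=1010 PL?F → skip
[3] flags=1010 LT?T → r3=0xee
[4] flags=0010 → (cmp)
[5] flags=0010 LT?F → skip
[6] flags=0010 VC?T → r5=0xad
[7] flags=0010 LE?F → skip
[8] flags=0010 → (cmp)
[9] flags=0010 HI?T → r3=0xc7
[10] flags=0010 VC?T → r5=0xa1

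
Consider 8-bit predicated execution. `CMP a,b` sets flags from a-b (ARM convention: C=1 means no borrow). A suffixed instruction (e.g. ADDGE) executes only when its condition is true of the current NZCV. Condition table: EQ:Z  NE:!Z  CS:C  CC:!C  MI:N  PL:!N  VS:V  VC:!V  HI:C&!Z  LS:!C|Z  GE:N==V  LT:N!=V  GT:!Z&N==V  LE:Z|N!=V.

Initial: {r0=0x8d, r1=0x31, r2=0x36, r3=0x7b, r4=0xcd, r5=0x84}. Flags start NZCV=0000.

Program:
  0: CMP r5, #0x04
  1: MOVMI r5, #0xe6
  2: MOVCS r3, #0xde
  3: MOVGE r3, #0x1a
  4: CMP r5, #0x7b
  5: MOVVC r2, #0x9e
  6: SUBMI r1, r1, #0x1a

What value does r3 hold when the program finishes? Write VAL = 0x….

[0] flags=1010 → (cmp)
[1] flags=1010 MI?T → r5=0xe6
[2] flags=1010 CS?T → r3=0xde
[3] flags=1010 GE?F → skip
[4] flags=0011 → (cmp)
[5] flags=0011 VC?F → skip
[6] flags=0011 MI?F → skip

VAL = 0xde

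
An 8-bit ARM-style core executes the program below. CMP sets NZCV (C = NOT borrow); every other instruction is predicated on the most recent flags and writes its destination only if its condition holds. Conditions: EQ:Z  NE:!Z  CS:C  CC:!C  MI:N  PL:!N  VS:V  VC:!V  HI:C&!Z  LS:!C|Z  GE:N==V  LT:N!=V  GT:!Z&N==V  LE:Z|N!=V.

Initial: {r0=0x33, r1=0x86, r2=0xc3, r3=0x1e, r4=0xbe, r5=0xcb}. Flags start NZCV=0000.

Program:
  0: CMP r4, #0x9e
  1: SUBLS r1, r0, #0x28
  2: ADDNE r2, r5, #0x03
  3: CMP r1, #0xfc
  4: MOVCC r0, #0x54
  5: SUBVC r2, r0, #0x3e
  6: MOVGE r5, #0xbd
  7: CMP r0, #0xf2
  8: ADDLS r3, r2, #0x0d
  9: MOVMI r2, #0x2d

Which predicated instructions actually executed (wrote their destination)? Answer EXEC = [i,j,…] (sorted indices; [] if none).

EXEC = [2,4,5,8]

[0] flags=0010 → (cmp)
[1] flags=0010 LS?F → skip
[2] flags=0010 NE?T → r2=0xce
[3] flags=1000 → (cmp)
[4] flags=1000 CC?T → r0=0x54
[5] flags=1000 VC?T → r2=0x16
[6] flags=1000 GE?F → skip
[7] flags=0000 → (cmp)
[8] flags=0000 LS?T → r3=0x23
[9] flags=0000 MI?F → skip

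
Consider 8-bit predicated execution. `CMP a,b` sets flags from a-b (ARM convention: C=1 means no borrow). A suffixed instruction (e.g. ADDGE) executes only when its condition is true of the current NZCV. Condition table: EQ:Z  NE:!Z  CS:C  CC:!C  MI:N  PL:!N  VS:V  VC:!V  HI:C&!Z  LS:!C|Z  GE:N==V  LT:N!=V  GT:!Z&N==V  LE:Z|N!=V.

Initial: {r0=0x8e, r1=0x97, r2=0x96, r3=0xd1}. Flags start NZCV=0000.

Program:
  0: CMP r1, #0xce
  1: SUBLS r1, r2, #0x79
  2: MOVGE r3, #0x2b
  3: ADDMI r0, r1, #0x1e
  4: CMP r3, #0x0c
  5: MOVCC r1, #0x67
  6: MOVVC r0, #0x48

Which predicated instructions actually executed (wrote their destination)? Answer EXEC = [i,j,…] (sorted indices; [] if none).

EXEC = [1,3,6]

[0] flags=1000 → (cmp)
[1] flags=1000 LS?T → r1=0x1d
[2] flags=1000 GE?F → skip
[3] flags=1000 MI?T → r0=0x3b
[4] flags=1010 → (cmp)
[5] flags=1010 CC?F → skip
[6] flags=1010 VC?T → r0=0x48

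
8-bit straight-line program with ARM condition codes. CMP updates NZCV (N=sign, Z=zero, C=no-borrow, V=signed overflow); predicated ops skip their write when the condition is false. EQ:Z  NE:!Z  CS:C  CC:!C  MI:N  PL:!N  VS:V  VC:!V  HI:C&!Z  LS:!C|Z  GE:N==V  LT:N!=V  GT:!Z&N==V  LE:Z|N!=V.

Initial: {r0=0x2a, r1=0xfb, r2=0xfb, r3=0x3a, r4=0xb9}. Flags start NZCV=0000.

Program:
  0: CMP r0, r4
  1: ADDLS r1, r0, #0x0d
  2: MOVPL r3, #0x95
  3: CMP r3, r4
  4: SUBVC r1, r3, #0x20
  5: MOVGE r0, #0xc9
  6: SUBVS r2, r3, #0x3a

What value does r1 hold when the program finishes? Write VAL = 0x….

[0] flags=0000 → (cmp)
[1] flags=0000 LS?T → r1=0x37
[2] flags=0000 PL?T → r3=0x95
[3] flags=1000 → (cmp)
[4] flags=1000 VC?T → r1=0x75
[5] flags=1000 GE?F → skip
[6] flags=1000 VS?F → skip

VAL = 0x75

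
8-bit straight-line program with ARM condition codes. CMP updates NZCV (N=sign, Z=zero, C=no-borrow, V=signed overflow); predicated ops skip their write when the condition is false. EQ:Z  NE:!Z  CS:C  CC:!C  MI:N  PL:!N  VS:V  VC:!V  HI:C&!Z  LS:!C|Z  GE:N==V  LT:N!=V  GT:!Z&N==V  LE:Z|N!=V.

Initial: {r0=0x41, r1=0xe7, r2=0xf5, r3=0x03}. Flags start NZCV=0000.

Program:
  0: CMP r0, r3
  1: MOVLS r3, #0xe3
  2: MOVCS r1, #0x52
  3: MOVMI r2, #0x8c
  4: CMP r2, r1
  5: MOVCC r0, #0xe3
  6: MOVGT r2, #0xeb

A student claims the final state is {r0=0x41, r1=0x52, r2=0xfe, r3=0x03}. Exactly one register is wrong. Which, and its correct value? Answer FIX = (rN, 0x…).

FIX = (r2, 0xf5)

[0] flags=0010 → (cmp)
[1] flags=0010 LS?F → skip
[2] flags=0010 CS?T → r1=0x52
[3] flags=0010 MI?F → skip
[4] flags=1010 → (cmp)
[5] flags=1010 CC?F → skip
[6] flags=1010 GT?F → skip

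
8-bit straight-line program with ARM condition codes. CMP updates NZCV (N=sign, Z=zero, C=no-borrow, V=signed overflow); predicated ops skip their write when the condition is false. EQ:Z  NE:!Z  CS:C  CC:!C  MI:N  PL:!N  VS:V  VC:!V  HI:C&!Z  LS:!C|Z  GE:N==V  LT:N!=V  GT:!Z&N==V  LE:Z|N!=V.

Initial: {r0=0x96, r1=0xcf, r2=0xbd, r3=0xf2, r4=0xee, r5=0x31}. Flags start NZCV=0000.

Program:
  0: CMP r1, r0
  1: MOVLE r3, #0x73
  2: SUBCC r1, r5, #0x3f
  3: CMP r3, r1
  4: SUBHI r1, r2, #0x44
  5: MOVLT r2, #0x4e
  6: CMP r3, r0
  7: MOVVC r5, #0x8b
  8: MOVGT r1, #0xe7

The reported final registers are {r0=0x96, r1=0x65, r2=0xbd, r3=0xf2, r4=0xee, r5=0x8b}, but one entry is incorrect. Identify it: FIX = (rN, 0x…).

FIX = (r1, 0xe7)

[0] flags=0010 → (cmp)
[1] flags=0010 LE?F → skip
[2] flags=0010 CC?F → skip
[3] flags=0010 → (cmp)
[4] flags=0010 HI?T → r1=0x79
[5] flags=0010 LT?F → skip
[6] flags=0010 → (cmp)
[7] flags=0010 VC?T → r5=0x8b
[8] flags=0010 GT?T → r1=0xe7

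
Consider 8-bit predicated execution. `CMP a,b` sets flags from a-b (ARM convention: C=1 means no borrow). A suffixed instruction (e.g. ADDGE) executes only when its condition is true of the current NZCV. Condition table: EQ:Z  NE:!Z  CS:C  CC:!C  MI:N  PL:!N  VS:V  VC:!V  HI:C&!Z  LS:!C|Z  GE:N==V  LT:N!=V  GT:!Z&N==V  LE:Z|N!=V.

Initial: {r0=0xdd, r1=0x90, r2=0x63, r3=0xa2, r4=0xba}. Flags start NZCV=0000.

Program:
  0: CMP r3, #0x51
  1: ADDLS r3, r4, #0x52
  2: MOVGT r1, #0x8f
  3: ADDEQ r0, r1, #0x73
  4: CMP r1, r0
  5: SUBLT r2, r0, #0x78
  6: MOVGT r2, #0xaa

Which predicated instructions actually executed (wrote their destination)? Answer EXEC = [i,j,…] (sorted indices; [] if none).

EXEC = [5]

[0] flags=0011 → (cmp)
[1] flags=0011 LS?F → skip
[2] flags=0011 GT?F → skip
[3] flags=0011 EQ?F → skip
[4] flags=1000 → (cmp)
[5] flags=1000 LT?T → r2=0x65
[6] flags=1000 GT?F → skip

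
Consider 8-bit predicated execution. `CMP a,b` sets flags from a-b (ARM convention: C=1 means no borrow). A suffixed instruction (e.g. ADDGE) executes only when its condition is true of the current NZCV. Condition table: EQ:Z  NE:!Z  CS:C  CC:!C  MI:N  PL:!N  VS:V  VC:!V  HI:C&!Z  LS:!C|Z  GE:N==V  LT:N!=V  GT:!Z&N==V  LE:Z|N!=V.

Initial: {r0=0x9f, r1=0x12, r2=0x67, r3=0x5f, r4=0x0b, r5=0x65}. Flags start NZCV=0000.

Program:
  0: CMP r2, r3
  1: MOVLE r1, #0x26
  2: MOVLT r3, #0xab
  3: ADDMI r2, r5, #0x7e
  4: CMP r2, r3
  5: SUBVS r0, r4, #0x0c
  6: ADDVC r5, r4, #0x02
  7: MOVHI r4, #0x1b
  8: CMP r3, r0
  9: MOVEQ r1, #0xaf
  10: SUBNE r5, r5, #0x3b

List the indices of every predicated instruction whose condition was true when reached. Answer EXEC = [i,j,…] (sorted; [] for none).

0: ✓ CMP  NZCV=0010
1: · MOVLE
2: · MOVLT
3: · ADDMI
4: ✓ CMP  NZCV=0010
5: · SUBVS
6: ✓ ADDVC  r5←0x0d
7: ✓ MOVHI  r4←0x1b
8: ✓ CMP  NZCV=1001
9: · MOVEQ
10: ✓ SUBNE  r5←0xd2

EXEC = [6,7,10]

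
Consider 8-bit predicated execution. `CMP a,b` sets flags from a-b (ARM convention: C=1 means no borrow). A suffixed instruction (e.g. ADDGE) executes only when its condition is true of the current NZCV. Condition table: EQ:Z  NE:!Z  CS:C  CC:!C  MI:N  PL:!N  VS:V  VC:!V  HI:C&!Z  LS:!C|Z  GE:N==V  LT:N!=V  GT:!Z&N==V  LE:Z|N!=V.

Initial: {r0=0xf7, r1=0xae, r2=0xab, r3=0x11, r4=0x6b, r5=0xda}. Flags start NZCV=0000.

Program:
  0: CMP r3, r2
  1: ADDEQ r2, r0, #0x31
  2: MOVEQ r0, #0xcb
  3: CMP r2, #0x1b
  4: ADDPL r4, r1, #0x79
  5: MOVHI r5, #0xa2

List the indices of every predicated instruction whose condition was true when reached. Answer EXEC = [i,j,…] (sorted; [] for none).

EXEC = [5]

[0] flags=0000 → (cmp)
[1] flags=0000 EQ?F → skip
[2] flags=0000 EQ?F → skip
[3] flags=1010 → (cmp)
[4] flags=1010 PL?F → skip
[5] flags=1010 HI?T → r5=0xa2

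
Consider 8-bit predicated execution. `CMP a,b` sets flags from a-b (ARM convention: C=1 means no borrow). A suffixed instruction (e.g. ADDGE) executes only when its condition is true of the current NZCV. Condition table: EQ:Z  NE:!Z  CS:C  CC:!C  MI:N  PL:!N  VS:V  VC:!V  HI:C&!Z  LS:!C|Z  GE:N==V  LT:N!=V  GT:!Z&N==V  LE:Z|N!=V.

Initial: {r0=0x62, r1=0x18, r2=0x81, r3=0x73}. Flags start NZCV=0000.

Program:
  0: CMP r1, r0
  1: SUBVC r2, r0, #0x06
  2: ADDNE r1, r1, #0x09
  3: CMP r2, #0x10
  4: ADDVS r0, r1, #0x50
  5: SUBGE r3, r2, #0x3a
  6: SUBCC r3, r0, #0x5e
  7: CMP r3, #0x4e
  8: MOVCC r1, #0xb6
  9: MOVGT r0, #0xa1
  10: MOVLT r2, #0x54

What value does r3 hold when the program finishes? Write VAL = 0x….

[0] flags=1000 → (cmp)
[1] flags=1000 VC?T → r2=0x5c
[2] flags=1000 NE?T → r1=0x21
[3] flags=0010 → (cmp)
[4] flags=0010 VS?F → skip
[5] flags=0010 GE?T → r3=0x22
[6] flags=0010 CC?F → skip
[7] flags=1000 → (cmp)
[8] flags=1000 CC?T → r1=0xb6
[9] flags=1000 GT?F → skip
[10] flags=1000 LT?T → r2=0x54

VAL = 0x22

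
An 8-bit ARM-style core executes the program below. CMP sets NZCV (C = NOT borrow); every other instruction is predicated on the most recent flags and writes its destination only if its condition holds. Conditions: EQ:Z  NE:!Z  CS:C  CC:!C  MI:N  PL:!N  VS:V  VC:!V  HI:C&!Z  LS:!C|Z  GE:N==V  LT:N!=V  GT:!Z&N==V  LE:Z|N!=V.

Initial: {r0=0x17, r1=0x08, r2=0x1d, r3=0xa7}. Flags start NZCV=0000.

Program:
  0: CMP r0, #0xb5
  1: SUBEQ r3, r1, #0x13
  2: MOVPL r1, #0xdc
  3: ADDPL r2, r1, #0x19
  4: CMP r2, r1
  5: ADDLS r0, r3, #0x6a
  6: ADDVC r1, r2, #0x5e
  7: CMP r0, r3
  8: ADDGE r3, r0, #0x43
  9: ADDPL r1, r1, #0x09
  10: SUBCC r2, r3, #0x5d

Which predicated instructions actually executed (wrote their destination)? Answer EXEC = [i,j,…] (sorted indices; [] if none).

0: ✓ CMP  NZCV=0000
1: · SUBEQ
2: ✓ MOVPL  r1←0xdc
3: ✓ ADDPL  r2←0xf5
4: ✓ CMP  NZCV=0010
5: · ADDLS
6: ✓ ADDVC  r1←0x53
7: ✓ CMP  NZCV=0000
8: ✓ ADDGE  r3←0x5a
9: ✓ ADDPL  r1←0x5c
10: ✓ SUBCC  r2←0xfd

EXEC = [2,3,6,8,9,10]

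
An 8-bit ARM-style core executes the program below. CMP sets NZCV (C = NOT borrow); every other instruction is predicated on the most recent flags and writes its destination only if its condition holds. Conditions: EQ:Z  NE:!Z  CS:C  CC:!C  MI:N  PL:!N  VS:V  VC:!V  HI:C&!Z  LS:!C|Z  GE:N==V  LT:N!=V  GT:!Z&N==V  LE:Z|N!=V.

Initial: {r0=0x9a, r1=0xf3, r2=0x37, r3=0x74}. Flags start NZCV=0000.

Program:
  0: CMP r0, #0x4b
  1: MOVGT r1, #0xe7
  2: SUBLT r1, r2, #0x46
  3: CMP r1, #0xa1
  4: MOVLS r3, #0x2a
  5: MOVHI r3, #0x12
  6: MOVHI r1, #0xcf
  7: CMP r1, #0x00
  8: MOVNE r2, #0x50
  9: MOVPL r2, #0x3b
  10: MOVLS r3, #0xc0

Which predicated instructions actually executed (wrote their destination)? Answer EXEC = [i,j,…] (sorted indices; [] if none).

0: ✓ CMP  NZCV=0011
1: · MOVGT
2: ✓ SUBLT  r1←0xf1
3: ✓ CMP  NZCV=0010
4: · MOVLS
5: ✓ MOVHI  r3←0x12
6: ✓ MOVHI  r1←0xcf
7: ✓ CMP  NZCV=1010
8: ✓ MOVNE  r2←0x50
9: · MOVPL
10: · MOVLS

EXEC = [2,5,6,8]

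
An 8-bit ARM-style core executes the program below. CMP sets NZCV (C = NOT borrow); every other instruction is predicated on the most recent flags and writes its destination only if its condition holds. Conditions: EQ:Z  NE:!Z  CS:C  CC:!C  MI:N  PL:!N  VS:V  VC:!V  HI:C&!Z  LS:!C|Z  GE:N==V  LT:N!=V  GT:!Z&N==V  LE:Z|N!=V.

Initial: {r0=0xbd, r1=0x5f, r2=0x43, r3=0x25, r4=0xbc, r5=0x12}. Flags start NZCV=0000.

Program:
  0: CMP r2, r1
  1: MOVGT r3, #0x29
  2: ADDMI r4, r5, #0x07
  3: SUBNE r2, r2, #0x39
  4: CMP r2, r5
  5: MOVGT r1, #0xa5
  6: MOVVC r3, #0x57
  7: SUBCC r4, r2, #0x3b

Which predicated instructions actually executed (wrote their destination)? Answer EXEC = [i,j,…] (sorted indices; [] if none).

EXEC = [2,3,6,7]

[0] flags=1000 → (cmp)
[1] flags=1000 GT?F → skip
[2] flags=1000 MI?T → r4=0x19
[3] flags=1000 NE?T → r2=0x0a
[4] flags=1000 → (cmp)
[5] flags=1000 GT?F → skip
[6] flags=1000 VC?T → r3=0x57
[7] flags=1000 CC?T → r4=0xcf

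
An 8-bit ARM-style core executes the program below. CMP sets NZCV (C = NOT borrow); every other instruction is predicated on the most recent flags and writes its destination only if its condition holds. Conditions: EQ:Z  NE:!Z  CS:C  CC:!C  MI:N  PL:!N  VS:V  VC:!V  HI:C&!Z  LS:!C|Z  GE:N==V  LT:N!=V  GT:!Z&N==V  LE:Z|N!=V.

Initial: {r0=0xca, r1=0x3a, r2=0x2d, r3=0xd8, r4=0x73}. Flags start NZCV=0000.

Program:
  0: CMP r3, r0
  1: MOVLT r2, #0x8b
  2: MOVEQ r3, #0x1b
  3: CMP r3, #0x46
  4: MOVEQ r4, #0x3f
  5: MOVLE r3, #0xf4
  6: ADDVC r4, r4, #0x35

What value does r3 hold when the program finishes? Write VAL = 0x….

VAL = 0xf4

0: ✓ CMP  NZCV=0010
1: · MOVLT
2: · MOVEQ
3: ✓ CMP  NZCV=1010
4: · MOVEQ
5: ✓ MOVLE  r3←0xf4
6: ✓ ADDVC  r4←0xa8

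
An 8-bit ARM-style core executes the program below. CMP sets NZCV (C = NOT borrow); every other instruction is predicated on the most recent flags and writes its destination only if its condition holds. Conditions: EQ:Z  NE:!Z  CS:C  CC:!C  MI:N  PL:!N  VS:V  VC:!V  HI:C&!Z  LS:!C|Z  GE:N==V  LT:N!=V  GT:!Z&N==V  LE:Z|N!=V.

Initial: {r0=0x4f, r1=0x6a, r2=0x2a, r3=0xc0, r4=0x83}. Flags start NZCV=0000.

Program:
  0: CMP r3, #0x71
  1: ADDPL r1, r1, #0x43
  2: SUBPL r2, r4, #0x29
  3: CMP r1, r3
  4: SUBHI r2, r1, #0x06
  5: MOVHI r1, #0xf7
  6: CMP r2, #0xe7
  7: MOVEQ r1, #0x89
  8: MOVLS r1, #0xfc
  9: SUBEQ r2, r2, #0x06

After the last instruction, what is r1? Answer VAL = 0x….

0: ✓ CMP  NZCV=0011
1: ✓ ADDPL  r1←0xad
2: ✓ SUBPL  r2←0x5a
3: ✓ CMP  NZCV=1000
4: · SUBHI
5: · MOVHI
6: ✓ CMP  NZCV=0000
7: · MOVEQ
8: ✓ MOVLS  r1←0xfc
9: · SUBEQ

VAL = 0xfc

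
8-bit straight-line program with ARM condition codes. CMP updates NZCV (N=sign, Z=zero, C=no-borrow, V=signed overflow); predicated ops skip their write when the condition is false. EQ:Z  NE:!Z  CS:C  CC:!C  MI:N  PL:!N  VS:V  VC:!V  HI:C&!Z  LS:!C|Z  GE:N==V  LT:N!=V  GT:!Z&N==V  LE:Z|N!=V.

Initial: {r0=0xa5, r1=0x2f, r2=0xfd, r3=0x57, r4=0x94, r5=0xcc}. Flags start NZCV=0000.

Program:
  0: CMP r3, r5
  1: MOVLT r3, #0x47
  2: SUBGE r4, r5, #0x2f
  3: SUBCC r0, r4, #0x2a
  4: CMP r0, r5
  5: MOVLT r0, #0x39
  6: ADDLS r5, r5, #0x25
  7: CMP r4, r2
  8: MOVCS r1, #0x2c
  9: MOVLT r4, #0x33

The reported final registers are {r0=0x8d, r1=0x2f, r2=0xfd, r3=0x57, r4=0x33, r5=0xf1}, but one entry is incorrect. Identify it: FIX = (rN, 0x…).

[0] flags=1001 → (cmp)
[1] flags=1001 LT?F → skip
[2] flags=1001 GE?T → r4=0x9d
[3] flags=1001 CC?T → r0=0x73
[4] flags=1001 → (cmp)
[5] flags=1001 LT?F → skip
[6] flags=1001 LS?T → r5=0xf1
[7] flags=1000 → (cmp)
[8] flags=1000 CS?F → skip
[9] flags=1000 LT?T → r4=0x33

FIX = (r0, 0x73)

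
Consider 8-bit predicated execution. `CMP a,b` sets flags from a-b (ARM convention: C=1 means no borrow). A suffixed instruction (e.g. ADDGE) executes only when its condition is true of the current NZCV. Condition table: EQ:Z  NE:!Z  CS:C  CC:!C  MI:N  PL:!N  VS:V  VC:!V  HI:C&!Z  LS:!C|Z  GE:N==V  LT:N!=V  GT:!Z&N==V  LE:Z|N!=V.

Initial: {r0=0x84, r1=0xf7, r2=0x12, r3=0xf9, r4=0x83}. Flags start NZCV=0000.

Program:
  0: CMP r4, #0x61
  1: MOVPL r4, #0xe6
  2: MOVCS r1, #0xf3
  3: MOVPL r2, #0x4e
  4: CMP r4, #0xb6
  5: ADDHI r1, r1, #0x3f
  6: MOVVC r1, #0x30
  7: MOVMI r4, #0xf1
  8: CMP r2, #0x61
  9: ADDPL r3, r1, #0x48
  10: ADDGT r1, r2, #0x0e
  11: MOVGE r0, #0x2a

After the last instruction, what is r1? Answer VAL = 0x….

VAL = 0x30

0: ✓ CMP  NZCV=0011
1: ✓ MOVPL  r4←0xe6
2: ✓ MOVCS  r1←0xf3
3: ✓ MOVPL  r2←0x4e
4: ✓ CMP  NZCV=0010
5: ✓ ADDHI  r1←0x32
6: ✓ MOVVC  r1←0x30
7: · MOVMI
8: ✓ CMP  NZCV=1000
9: · ADDPL
10: · ADDGT
11: · MOVGE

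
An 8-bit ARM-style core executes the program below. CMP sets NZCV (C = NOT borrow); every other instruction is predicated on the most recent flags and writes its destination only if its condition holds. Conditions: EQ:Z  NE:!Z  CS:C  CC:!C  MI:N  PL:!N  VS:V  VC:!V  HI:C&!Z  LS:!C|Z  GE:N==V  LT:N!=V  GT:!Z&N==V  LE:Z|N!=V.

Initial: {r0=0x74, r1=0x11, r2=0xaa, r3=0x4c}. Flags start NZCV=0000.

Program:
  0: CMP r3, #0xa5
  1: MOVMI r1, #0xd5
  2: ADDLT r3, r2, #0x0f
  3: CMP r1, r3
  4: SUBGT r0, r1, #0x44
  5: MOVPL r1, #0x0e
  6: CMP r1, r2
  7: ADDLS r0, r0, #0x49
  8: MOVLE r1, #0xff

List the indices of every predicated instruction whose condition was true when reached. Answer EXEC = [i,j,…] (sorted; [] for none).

0: ✓ CMP  NZCV=1001
1: ✓ MOVMI  r1←0xd5
2: · ADDLT
3: ✓ CMP  NZCV=1010
4: · SUBGT
5: · MOVPL
6: ✓ CMP  NZCV=0010
7: · ADDLS
8: · MOVLE

EXEC = [1]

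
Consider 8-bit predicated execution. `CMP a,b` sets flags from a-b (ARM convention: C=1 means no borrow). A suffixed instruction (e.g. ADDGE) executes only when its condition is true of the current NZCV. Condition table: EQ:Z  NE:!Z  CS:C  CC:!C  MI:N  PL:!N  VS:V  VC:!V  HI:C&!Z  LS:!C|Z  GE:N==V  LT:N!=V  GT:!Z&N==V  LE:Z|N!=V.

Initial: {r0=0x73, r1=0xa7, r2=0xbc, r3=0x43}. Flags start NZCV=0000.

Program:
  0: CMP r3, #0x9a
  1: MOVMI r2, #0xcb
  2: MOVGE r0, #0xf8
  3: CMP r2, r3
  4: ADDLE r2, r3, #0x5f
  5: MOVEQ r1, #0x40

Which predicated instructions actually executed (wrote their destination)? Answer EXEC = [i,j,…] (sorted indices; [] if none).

EXEC = [1,2,4]

0: ✓ CMP  NZCV=1001
1: ✓ MOVMI  r2←0xcb
2: ✓ MOVGE  r0←0xf8
3: ✓ CMP  NZCV=1010
4: ✓ ADDLE  r2←0xa2
5: · MOVEQ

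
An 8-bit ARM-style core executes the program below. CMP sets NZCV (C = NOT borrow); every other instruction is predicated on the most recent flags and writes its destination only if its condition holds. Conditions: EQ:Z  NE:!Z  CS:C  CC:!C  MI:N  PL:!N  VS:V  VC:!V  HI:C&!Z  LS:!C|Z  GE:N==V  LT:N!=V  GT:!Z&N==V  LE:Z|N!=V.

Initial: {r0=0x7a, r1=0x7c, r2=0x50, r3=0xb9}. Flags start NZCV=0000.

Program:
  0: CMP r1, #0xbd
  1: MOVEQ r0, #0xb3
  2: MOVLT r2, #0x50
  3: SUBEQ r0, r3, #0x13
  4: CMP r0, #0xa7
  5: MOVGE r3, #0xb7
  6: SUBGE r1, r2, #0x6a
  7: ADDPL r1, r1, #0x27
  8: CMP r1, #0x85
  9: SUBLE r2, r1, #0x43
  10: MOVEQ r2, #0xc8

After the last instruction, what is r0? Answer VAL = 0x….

VAL = 0x7a

[0] flags=1001 → (cmp)
[1] flags=1001 EQ?F → skip
[2] flags=1001 LT?F → skip
[3] flags=1001 EQ?F → skip
[4] flags=1001 → (cmp)
[5] flags=1001 GE?T → r3=0xb7
[6] flags=1001 GE?T → r1=0xe6
[7] flags=1001 PL?F → skip
[8] flags=0010 → (cmp)
[9] flags=0010 LE?F → skip
[10] flags=0010 EQ?F → skip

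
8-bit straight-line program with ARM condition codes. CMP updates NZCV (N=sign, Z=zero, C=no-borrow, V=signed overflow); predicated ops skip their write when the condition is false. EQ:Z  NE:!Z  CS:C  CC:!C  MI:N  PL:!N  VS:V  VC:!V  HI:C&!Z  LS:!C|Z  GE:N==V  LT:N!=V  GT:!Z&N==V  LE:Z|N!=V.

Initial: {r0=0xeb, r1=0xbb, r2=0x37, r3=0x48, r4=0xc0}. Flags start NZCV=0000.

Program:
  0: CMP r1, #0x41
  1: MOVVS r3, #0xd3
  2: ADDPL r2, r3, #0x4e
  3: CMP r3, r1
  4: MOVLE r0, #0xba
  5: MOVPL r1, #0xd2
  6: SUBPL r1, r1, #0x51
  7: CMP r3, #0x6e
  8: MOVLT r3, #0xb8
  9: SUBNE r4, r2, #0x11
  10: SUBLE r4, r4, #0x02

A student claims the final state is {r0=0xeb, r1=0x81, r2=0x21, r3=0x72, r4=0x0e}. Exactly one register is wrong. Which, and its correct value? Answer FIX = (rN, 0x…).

0: ✓ CMP  NZCV=0011
1: ✓ MOVVS  r3←0xd3
2: ✓ ADDPL  r2←0x21
3: ✓ CMP  NZCV=0010
4: · MOVLE
5: ✓ MOVPL  r1←0xd2
6: ✓ SUBPL  r1←0x81
7: ✓ CMP  NZCV=0011
8: ✓ MOVLT  r3←0xb8
9: ✓ SUBNE  r4←0x10
10: ✓ SUBLE  r4←0x0e

FIX = (r3, 0xb8)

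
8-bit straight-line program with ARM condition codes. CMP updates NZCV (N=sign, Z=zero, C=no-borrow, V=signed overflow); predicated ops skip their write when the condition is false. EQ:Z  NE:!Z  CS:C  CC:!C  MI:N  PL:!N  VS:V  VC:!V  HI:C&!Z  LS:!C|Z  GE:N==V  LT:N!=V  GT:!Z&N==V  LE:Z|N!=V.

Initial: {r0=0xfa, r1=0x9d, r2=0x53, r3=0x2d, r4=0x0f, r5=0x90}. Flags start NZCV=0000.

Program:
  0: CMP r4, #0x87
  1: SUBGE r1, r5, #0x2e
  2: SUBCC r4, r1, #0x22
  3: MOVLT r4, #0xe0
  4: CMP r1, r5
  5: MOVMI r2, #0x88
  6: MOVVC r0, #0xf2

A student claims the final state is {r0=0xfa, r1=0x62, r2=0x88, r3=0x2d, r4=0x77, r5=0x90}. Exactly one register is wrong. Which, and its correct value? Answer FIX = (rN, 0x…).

FIX = (r4, 0x40)

[0] flags=1001 → (cmp)
[1] flags=1001 GE?T → r1=0x62
[2] flags=1001 CC?T → r4=0x40
[3] flags=1001 LT?F → skip
[4] flags=1001 → (cmp)
[5] flags=1001 MI?T → r2=0x88
[6] flags=1001 VC?F → skip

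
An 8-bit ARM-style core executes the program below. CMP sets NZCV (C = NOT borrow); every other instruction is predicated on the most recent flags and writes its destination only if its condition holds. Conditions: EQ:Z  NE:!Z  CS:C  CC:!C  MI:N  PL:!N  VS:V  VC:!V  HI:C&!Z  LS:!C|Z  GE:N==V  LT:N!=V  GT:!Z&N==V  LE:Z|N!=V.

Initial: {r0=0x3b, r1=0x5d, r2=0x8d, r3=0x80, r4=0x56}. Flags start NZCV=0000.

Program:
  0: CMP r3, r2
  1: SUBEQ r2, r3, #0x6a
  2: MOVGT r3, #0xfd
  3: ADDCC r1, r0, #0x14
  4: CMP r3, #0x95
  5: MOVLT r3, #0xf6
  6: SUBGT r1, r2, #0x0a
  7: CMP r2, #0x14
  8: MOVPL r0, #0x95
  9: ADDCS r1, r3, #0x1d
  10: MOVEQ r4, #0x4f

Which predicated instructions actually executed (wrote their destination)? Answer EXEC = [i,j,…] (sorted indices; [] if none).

EXEC = [3,5,8,9]

[0] flags=1000 → (cmp)
[1] flags=1000 EQ?F → skip
[2] flags=1000 GT?F → skip
[3] flags=1000 CC?T → r1=0x4f
[4] flags=1000 → (cmp)
[5] flags=1000 LT?T → r3=0xf6
[6] flags=1000 GT?F → skip
[7] flags=0011 → (cmp)
[8] flags=0011 PL?T → r0=0x95
[9] flags=0011 CS?T → r1=0x13
[10] flags=0011 EQ?F → skip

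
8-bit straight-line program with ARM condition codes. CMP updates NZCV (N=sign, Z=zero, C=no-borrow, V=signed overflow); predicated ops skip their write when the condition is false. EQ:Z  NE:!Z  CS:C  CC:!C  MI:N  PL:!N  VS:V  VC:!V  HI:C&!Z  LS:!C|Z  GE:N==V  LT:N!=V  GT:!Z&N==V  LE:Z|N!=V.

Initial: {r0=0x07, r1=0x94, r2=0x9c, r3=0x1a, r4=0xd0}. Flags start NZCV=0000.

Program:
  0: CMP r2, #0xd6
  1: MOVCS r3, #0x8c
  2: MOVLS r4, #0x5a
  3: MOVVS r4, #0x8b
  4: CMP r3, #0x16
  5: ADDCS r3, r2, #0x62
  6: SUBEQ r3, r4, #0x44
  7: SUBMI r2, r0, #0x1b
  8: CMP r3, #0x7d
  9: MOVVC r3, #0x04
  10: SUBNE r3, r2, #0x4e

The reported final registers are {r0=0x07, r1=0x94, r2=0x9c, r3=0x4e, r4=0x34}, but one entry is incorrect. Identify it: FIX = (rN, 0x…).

FIX = (r4, 0x5a)

0: ✓ CMP  NZCV=1000
1: · MOVCS
2: ✓ MOVLS  r4←0x5a
3: · MOVVS
4: ✓ CMP  NZCV=0010
5: ✓ ADDCS  r3←0xfe
6: · SUBEQ
7: · SUBMI
8: ✓ CMP  NZCV=1010
9: ✓ MOVVC  r3←0x04
10: ✓ SUBNE  r3←0x4e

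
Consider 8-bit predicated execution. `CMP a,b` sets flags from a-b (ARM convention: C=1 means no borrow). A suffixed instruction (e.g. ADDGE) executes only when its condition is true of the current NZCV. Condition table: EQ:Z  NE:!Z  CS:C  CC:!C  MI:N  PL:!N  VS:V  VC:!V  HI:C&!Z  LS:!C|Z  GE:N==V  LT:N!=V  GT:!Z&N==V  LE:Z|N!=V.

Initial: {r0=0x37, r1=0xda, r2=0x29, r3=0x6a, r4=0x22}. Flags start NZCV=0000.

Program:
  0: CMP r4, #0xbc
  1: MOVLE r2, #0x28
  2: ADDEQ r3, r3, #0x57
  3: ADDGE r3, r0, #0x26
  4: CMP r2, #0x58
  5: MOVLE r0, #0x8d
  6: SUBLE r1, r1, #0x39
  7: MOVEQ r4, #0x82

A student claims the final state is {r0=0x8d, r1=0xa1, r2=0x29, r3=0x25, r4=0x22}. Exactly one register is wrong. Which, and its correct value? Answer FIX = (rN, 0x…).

FIX = (r3, 0x5d)

[0] flags=0000 → (cmp)
[1] flags=0000 LE?F → skip
[2] flags=0000 EQ?F → skip
[3] flags=0000 GE?T → r3=0x5d
[4] flags=1000 → (cmp)
[5] flags=1000 LE?T → r0=0x8d
[6] flags=1000 LE?T → r1=0xa1
[7] flags=1000 EQ?F → skip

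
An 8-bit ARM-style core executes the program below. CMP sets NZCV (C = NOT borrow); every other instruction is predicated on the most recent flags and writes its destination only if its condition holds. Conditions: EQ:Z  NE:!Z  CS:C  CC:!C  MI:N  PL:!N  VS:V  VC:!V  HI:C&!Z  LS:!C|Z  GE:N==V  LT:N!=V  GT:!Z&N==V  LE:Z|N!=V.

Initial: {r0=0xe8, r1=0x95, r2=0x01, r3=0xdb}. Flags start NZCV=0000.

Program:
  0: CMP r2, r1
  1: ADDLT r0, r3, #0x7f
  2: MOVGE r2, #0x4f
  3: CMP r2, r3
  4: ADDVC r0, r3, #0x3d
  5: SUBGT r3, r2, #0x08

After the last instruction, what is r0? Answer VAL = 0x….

[0] flags=0000 → (cmp)
[1] flags=0000 LT?F → skip
[2] flags=0000 GE?T → r2=0x4f
[3] flags=0000 → (cmp)
[4] flags=0000 VC?T → r0=0x18
[5] flags=0000 GT?T → r3=0x47

VAL = 0x18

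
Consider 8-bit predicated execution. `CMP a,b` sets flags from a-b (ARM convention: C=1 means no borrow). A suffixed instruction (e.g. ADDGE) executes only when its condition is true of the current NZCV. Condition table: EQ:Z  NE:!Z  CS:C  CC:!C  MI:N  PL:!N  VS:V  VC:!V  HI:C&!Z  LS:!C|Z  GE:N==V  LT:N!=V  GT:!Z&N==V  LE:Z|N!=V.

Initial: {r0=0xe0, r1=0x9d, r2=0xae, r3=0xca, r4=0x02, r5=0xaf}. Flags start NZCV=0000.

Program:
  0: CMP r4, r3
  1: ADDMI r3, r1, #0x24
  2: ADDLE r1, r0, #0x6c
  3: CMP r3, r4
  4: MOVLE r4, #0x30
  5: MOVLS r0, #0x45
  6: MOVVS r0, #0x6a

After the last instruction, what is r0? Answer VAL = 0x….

0: ✓ CMP  NZCV=0000
1: · ADDMI
2: · ADDLE
3: ✓ CMP  NZCV=1010
4: ✓ MOVLE  r4←0x30
5: · MOVLS
6: · MOVVS

VAL = 0xe0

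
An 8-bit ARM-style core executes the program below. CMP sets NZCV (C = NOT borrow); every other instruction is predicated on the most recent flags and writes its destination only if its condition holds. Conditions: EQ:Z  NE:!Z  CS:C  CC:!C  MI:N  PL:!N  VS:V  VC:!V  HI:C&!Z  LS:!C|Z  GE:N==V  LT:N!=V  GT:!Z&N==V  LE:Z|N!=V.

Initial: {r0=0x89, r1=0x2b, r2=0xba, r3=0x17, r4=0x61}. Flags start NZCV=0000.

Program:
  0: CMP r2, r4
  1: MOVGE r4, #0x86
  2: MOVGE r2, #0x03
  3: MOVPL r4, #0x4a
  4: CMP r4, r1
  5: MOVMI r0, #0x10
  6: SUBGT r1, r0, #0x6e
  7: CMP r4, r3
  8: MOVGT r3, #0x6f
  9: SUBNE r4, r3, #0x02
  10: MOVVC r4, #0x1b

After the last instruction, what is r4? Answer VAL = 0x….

0: ✓ CMP  NZCV=0011
1: · MOVGE
2: · MOVGE
3: ✓ MOVPL  r4←0x4a
4: ✓ CMP  NZCV=0010
5: · MOVMI
6: ✓ SUBGT  r1←0x1b
7: ✓ CMP  NZCV=0010
8: ✓ MOVGT  r3←0x6f
9: ✓ SUBNE  r4←0x6d
10: ✓ MOVVC  r4←0x1b

VAL = 0x1b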